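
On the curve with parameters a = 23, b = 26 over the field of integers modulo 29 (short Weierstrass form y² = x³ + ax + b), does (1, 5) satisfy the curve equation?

no

y² = 5² ≡ 25; x³ + 23x + 26 = 50 ≡ 21 (mod 29). 25 ≠ 21.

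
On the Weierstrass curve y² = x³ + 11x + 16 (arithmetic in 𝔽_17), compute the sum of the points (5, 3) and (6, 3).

(5, 3) + (6, 3). λ = (3 - 3)/(6 - 5) ≡ 0/1 mod 17. 1⁻¹ ≡ 1 (mod 17) since 1·1 = 1 ≡ 1, so λ ≡ 0.
  x = λ² - 5 - 6 = 0 - 11 ≡ 6; y = λ·(5 - 6) - 3 ≡ 14. → (6, 14)

(6, 14)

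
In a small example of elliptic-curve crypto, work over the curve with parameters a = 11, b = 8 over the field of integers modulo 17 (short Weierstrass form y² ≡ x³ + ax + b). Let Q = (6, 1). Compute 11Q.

(10, 8)

Double-and-add on 11 = (1011)₂. Start with Q = (6, 1) for the leading 1-bit.
double: tangent at (6, 1): λ = (3·6² + 11)/(2·1) ≡ 0/2. 2⁻¹ ≡ 9 (mod 17), so λ ≡ 0·9 ≡ 0.
  x = λ² - 6 - 6 = 0 - 12 ≡ 5; y = λ·(6 - 5) - 1 ≡ 16. → (5, 16)
double: tangent at (5, 16): λ = (3·5² + 11)/(2·16) ≡ 1/15. 15⁻¹ ≡ 8 (mod 17), so λ ≡ 1·8 ≡ 8.
  x = λ² - 5 - 5 = 64 - 10 ≡ 3; y = λ·(5 - 3) - 16 ≡ 0. → (3, 0)
add Q: (3, 0) + (6, 1). λ = (1 - 0)/(6 - 3) ≡ 1/3 mod 17. 3⁻¹ ≡ 6 (mod 17), so λ ≡ 6.
  x = λ² - 3 - 6 = 36 - 9 ≡ 10; y = λ·(3 - 10) - 0 ≡ 9. → (10, 9)
double: tangent at (10, 9): λ = (3·10² + 11)/(2·9) ≡ 5/1. 1⁻¹ ≡ 1 (mod 17), so λ ≡ 5·1 ≡ 5.
  x = λ² - 10 - 10 = 25 - 20 ≡ 5; y = λ·(10 - 5) - 9 ≡ 16. → (5, 16)
add Q: (5, 16) + (6, 1). λ = (1 - 16)/(6 - 5) ≡ 2/1 mod 17. 1⁻¹ ≡ 1 (mod 17), so λ ≡ 2.
  x = λ² - 5 - 6 = 4 - 11 ≡ 10; y = λ·(5 - 10) - 16 ≡ 8. → (10, 8)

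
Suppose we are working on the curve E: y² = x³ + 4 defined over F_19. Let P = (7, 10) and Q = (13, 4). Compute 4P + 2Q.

(15, 15)

First 4P:
Repeated addition: build up to 4P.
2P: tangent at (7, 10): λ = (3·7² + 0)/(2·10) ≡ 14/1. 1⁻¹ ≡ 1 (mod 19), so λ ≡ 14·1 ≡ 14.
  x = λ² - 7 - 7 = 196 - 14 ≡ 11; y = λ·(7 - 11) - 10 ≡ 10. → (11, 10)
3P: (11, 10) + (7, 10). λ = (10 - 10)/(7 - 11) ≡ 0/15 mod 19. 15⁻¹ ≡ 14 (mod 19), so λ ≡ 0.
  x = λ² - 11 - 7 = 0 - 18 ≡ 1; y = λ·(11 - 1) - 10 ≡ 9. → (1, 9)
4P: (1, 9) + (7, 10). λ = (10 - 9)/(7 - 1) ≡ 1/6 mod 19. 6⁻¹ ≡ 16 (mod 19), so λ ≡ 16.
  x = λ² - 1 - 7 = 256 - 8 ≡ 1; y = λ·(1 - 1) - 9 ≡ 10. → (1, 10)
4P = (1, 10).
Next 2Q:
Repeated addition: build up to 2Q.
2Q: tangent at (13, 4): λ = (3·13² + 0)/(2·4) ≡ 13/8. 8⁻¹ ≡ 12 (mod 19), so λ ≡ 13·12 ≡ 4.
  x = λ² - 13 - 13 = 16 - 26 ≡ 9; y = λ·(13 - 9) - 4 ≡ 12. → (9, 12)
2Q = (9, 12).
Finally 4P + 2Q:
(1, 10) + (9, 12). λ = (12 - 10)/(9 - 1) ≡ 2/8 mod 19. 8⁻¹ ≡ 12 (mod 19), so λ ≡ 5.
  x = λ² - 1 - 9 = 25 - 10 ≡ 15; y = λ·(1 - 15) - 10 ≡ 15. → (15, 15)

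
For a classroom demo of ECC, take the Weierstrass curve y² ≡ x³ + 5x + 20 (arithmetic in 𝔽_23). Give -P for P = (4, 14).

(4, 9)

-(4, 14) = (4, -14 mod 23) = (4, 9).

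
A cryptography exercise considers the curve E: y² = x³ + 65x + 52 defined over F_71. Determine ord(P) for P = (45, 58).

7

2P: tangent at (45, 58): λ = (3·45² + 65)/(2·58) ≡ 34/45. 45⁻¹ ≡ 30 (mod 71), so λ ≡ 34·30 ≡ 26.
  x = λ² - 45 - 45 = 676 - 90 ≡ 18; y = λ·(45 - 18) - 58 ≡ 5. → (18, 5)
3P: (18, 5) + (45, 58). λ = (58 - 5)/(45 - 18) ≡ 53/27 mod 71. 27⁻¹ ≡ 50 (mod 71), so λ ≡ 23.
  x = λ² - 18 - 45 = 529 - 63 ≡ 40; y = λ·(18 - 40) - 5 ≡ 57. → (40, 57)
4P: (40, 57) + (45, 58). λ = (58 - 57)/(45 - 40) ≡ 1/5 mod 71. 5⁻¹ ≡ 57 (mod 71), so λ ≡ 57.
  x = λ² - 40 - 45 = 3249 - 85 ≡ 40; y = λ·(40 - 40) - 57 ≡ 14. → (40, 14)
5P: (40, 14) + (45, 58). λ = (58 - 14)/(45 - 40) ≡ 44/5 mod 71. 5⁻¹ ≡ 57 (mod 71) since 5·57 = 285 ≡ 1, so λ ≡ 23.
  x = λ² - 40 - 45 = 529 - 85 ≡ 18; y = λ·(40 - 18) - 14 ≡ 66. → (18, 66)
6P: (18, 66) + (45, 58). λ = (58 - 66)/(45 - 18) ≡ 63/27 mod 71. 27⁻¹ ≡ 50 (mod 71) since 27·50 = 1350 ≡ 1, so λ ≡ 26.
  x = λ² - 18 - 45 = 676 - 63 ≡ 45; y = λ·(18 - 45) - 66 ≡ 13. → (45, 13)
7P: (45, 13) + (45, 58): same x and y₁ ≡ -y₂, so the sum is the point at infinity.
7P = the point at infinity, so the order is 7.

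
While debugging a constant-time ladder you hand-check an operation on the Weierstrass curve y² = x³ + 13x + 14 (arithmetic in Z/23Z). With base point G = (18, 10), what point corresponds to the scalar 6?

Repeated addition: build up to 6G.
2G: tangent at (18, 10): λ = (3·18² + 13)/(2·10) ≡ 19/20. 20⁻¹ ≡ 15 (mod 23), so λ ≡ 19·15 ≡ 9.
  x = λ² - 18 - 18 = 81 - 36 ≡ 22; y = λ·(18 - 22) - 10 ≡ 0. → (22, 0)
3G: (22, 0) + (18, 10). λ = (10 - 0)/(18 - 22) ≡ 10/19 mod 23. 19⁻¹ ≡ 17 (mod 23) since 19·17 = 323 ≡ 1, so λ ≡ 9.
  x = λ² - 22 - 18 = 81 - 40 ≡ 18; y = λ·(22 - 18) - 0 ≡ 13. → (18, 13)
4G: (18, 13) + (18, 10): same x and y₁ ≡ -y₂, so the sum is the point at infinity.
5G: the point at infinity + (18, 10) = (18, 10) (identity).
6G: tangent at (18, 10): λ = (3·18² + 13)/(2·10) ≡ 19/20. 20⁻¹ ≡ 15 (mod 23), so λ ≡ 19·15 ≡ 9.
  x = λ² - 18 - 18 = 81 - 36 ≡ 22; y = λ·(18 - 22) - 10 ≡ 0. → (22, 0)

(22, 0)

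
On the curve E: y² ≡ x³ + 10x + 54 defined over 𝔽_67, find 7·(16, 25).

(51, 35)

Write G = (16, 25).
Repeated addition: build up to 7G.
2G: tangent at (16, 25): λ = (3·16² + 10)/(2·25) ≡ 41/50. 50⁻¹ ≡ 63 (mod 67), so λ ≡ 41·63 ≡ 37.
  x = λ² - 16 - 16 = 1369 - 32 ≡ 64; y = λ·(16 - 64) - 25 ≡ 8. → (64, 8)
3G: (64, 8) + (16, 25). λ = (25 - 8)/(16 - 64) ≡ 17/19 mod 67. 19⁻¹ ≡ 60 (mod 67), so λ ≡ 15.
  x = λ² - 64 - 16 = 225 - 80 ≡ 11; y = λ·(64 - 11) - 8 ≡ 50. → (11, 50)
4G: (11, 50) + (16, 25). λ = (25 - 50)/(16 - 11) ≡ 42/5 mod 67. 5⁻¹ ≡ 27 (mod 67), so λ ≡ 62.
  x = λ² - 11 - 16 = 3844 - 27 ≡ 65; y = λ·(11 - 65) - 50 ≡ 19. → (65, 19)
5G: (65, 19) + (16, 25). λ = (25 - 19)/(16 - 65) ≡ 6/18 mod 67. 18⁻¹ ≡ 41 (mod 67), so λ ≡ 45.
  x = λ² - 65 - 16 = 2025 - 81 ≡ 1; y = λ·(65 - 1) - 19 ≡ 47. → (1, 47)
6G: (1, 47) + (16, 25). λ = (25 - 47)/(16 - 1) ≡ 45/15 mod 67. 15⁻¹ ≡ 9 (mod 67), so λ ≡ 3.
  x = λ² - 1 - 16 = 9 - 17 ≡ 59; y = λ·(1 - 59) - 47 ≡ 47. → (59, 47)
7G: (59, 47) + (16, 25). λ = (25 - 47)/(16 - 59) ≡ 45/24 mod 67. 24⁻¹ ≡ 14 (mod 67), so λ ≡ 27.
  x = λ² - 59 - 16 = 729 - 75 ≡ 51; y = λ·(59 - 51) - 47 ≡ 35. → (51, 35)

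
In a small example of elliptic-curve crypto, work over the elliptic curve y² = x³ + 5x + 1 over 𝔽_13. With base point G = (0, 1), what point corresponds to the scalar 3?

Repeated addition: build up to 3G.
2G: tangent at (0, 1): λ = (3·0² + 5)/(2·1) ≡ 5/2. 2⁻¹ ≡ 7 (mod 13), so λ ≡ 5·7 ≡ 9.
  x = λ² - 0 - 0 = 81 - 0 ≡ 3; y = λ·(0 - 3) - 1 ≡ 11. → (3, 11)
3G: (3, 11) + (0, 1). λ = (1 - 11)/(0 - 3) ≡ 3/10 mod 13. 10⁻¹ ≡ 4 (mod 13) since 10·4 = 40 ≡ 1, so λ ≡ 12.
  x = λ² - 3 - 0 = 144 - 3 ≡ 11; y = λ·(3 - 11) - 11 ≡ 10. → (11, 10)

(11, 10)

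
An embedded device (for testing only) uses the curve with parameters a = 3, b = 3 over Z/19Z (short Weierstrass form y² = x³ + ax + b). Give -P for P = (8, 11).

(8, 8)

-(8, 11) = (8, -11 mod 19) = (8, 8).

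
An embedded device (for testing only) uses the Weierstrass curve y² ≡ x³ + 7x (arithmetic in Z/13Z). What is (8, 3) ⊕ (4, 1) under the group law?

(11, 2)

(8, 3) + (4, 1). λ = (1 - 3)/(4 - 8) ≡ 11/9 mod 13. 9⁻¹ ≡ 3 (mod 13), so λ ≡ 7.
  x = λ² - 8 - 4 = 49 - 12 ≡ 11; y = λ·(8 - 11) - 3 ≡ 2. → (11, 2)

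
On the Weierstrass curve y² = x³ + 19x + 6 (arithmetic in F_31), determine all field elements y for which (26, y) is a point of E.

x³ + 19x + 6 = 18076 ≡ 3 (mod 31).
3 is a non-residue mod 31; no y exists.

none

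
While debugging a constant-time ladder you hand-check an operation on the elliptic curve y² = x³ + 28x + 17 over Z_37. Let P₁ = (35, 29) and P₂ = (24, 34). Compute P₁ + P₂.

(36, 32)

(35, 29) + (24, 34). λ = (34 - 29)/(24 - 35) ≡ 5/26 mod 37. 26⁻¹ ≡ 10 (mod 37) since 26·10 = 260 ≡ 1, so λ ≡ 13.
  x = λ² - 35 - 24 = 169 - 59 ≡ 36; y = λ·(35 - 36) - 29 ≡ 32. → (36, 32)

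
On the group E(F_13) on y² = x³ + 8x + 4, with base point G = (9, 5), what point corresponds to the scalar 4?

Double-and-add on 4 = (100)₂. Start with G = (9, 5) for the leading 1-bit.
double: tangent at (9, 5): λ = (3·9² + 8)/(2·5) ≡ 4/10. 10⁻¹ ≡ 4 (mod 13), so λ ≡ 4·4 ≡ 3.
  x = λ² - 9 - 9 = 9 - 18 ≡ 4; y = λ·(9 - 4) - 5 ≡ 10. → (4, 10)
double: tangent at (4, 10): λ = (3·4² + 8)/(2·10) ≡ 4/7. 7⁻¹ ≡ 2 (mod 13) since 7·2 = 14 ≡ 1, so λ ≡ 4·2 ≡ 8.
  x = λ² - 4 - 4 = 64 - 8 ≡ 4; y = λ·(4 - 4) - 10 ≡ 3. → (4, 3)

(4, 3)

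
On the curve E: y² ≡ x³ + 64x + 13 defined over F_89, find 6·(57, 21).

(27, 8)

Write P = (57, 21).
Repeated addition: build up to 6P.
2P: tangent at (57, 21): λ = (3·57² + 64)/(2·21) ≡ 21/42. 42⁻¹ ≡ 53 (mod 89), so λ ≡ 21·53 ≡ 45.
  x = λ² - 57 - 57 = 2025 - 114 ≡ 42; y = λ·(57 - 42) - 21 ≡ 31. → (42, 31)
3P: (42, 31) + (57, 21). λ = (21 - 31)/(57 - 42) ≡ 79/15 mod 89. 15⁻¹ ≡ 6 (mod 89), so λ ≡ 29.
  x = λ² - 42 - 57 = 841 - 99 ≡ 30; y = λ·(42 - 30) - 31 ≡ 50. → (30, 50)
4P: (30, 50) + (57, 21). λ = (21 - 50)/(57 - 30) ≡ 60/27 mod 89. 27⁻¹ ≡ 33 (mod 89) since 27·33 = 891 ≡ 1, so λ ≡ 22.
  x = λ² - 30 - 57 = 484 - 87 ≡ 41; y = λ·(30 - 41) - 50 ≡ 64. → (41, 64)
5P: (41, 64) + (57, 21). λ = (21 - 64)/(57 - 41) ≡ 46/16 mod 89. 16⁻¹ ≡ 39 (mod 89), so λ ≡ 14.
  x = λ² - 41 - 57 = 196 - 98 ≡ 9; y = λ·(41 - 9) - 64 ≡ 28. → (9, 28)
6P: (9, 28) + (57, 21). λ = (21 - 28)/(57 - 9) ≡ 82/48 mod 89. 48⁻¹ ≡ 13 (mod 89), so λ ≡ 87.
  x = λ² - 9 - 57 = 7569 - 66 ≡ 27; y = λ·(9 - 27) - 28 ≡ 8. → (27, 8)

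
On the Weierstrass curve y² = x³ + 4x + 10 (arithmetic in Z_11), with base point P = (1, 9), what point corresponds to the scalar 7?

Repeated addition: build up to 7P.
2P: tangent at (1, 9): λ = (3·1² + 4)/(2·9) ≡ 7/7. 7⁻¹ ≡ 8 (mod 11), so λ ≡ 7·8 ≡ 1.
  x = λ² - 1 - 1 = 1 - 2 ≡ 10; y = λ·(1 - 10) - 9 ≡ 4. → (10, 4)
3P: (10, 4) + (1, 9). λ = (9 - 4)/(1 - 10) ≡ 5/2 mod 11. 2⁻¹ ≡ 6 (mod 11), so λ ≡ 8.
  x = λ² - 10 - 1 = 64 - 11 ≡ 9; y = λ·(10 - 9) - 4 ≡ 4. → (9, 4)
4P: (9, 4) + (1, 9). λ = (9 - 4)/(1 - 9) ≡ 5/3 mod 11. 3⁻¹ ≡ 4 (mod 11) since 3·4 = 12 ≡ 1, so λ ≡ 9.
  x = λ² - 9 - 1 = 81 - 10 ≡ 5; y = λ·(9 - 5) - 4 ≡ 10. → (5, 10)
5P: (5, 10) + (1, 9). λ = (9 - 10)/(1 - 5) ≡ 10/7 mod 11. 7⁻¹ ≡ 8 (mod 11), so λ ≡ 3.
  x = λ² - 5 - 1 = 9 - 6 ≡ 3; y = λ·(5 - 3) - 10 ≡ 7. → (3, 7)
6P: (3, 7) + (1, 9). λ = (9 - 7)/(1 - 3) ≡ 2/9 mod 11. 9⁻¹ ≡ 5 (mod 11), so λ ≡ 10.
  x = λ² - 3 - 1 = 100 - 4 ≡ 8; y = λ·(3 - 8) - 7 ≡ 9. → (8, 9)
7P: (8, 9) + (1, 9). λ = (9 - 9)/(1 - 8) ≡ 0/4 mod 11. 4⁻¹ ≡ 3 (mod 11) since 4·3 = 12 ≡ 1, so λ ≡ 0.
  x = λ² - 8 - 1 = 0 - 9 ≡ 2; y = λ·(8 - 2) - 9 ≡ 2. → (2, 2)

(2, 2)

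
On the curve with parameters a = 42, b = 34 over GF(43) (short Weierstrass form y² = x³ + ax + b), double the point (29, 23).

(10, 11)

tangent at (29, 23): λ = (3·29² + 42)/(2·23) ≡ 28/3. 3⁻¹ ≡ 29 (mod 43) since 3·29 = 87 ≡ 1, so λ ≡ 28·29 ≡ 38.
  x = λ² - 29 - 29 = 1444 - 58 ≡ 10; y = λ·(29 - 10) - 23 ≡ 11. → (10, 11)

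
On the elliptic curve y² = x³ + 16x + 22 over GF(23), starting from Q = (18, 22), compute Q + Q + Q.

(20, 4)

Repeated addition: build up to 3Q.
2Q: tangent at (18, 22): λ = (3·18² + 16)/(2·22) ≡ 22/21. 21⁻¹ ≡ 11 (mod 23) since 21·11 = 231 ≡ 1, so λ ≡ 22·11 ≡ 12.
  x = λ² - 18 - 18 = 144 - 36 ≡ 16; y = λ·(18 - 16) - 22 ≡ 2. → (16, 2)
3Q: (16, 2) + (18, 22). λ = (22 - 2)/(18 - 16) ≡ 20/2 mod 23. 2⁻¹ ≡ 12 (mod 23) since 2·12 = 24 ≡ 1, so λ ≡ 10.
  x = λ² - 16 - 18 = 100 - 34 ≡ 20; y = λ·(16 - 20) - 2 ≡ 4. → (20, 4)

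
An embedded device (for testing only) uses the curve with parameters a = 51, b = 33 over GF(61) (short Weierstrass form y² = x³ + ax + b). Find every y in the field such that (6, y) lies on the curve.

x³ + 51x + 33 = 555 ≡ 6 (mod 61).
6 is a non-residue mod 61; no y exists.

none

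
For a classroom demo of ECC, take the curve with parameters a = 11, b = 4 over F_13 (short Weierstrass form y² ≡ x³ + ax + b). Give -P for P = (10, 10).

(10, 3)

-(10, 10) = (10, -10 mod 13) = (10, 3).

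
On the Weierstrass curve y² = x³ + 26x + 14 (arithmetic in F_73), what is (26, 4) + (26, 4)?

tangent at (26, 4): λ = (3·26² + 26)/(2·4) ≡ 10/8. 8⁻¹ ≡ 64 (mod 73), so λ ≡ 10·64 ≡ 56.
  x = λ² - 26 - 26 = 3136 - 52 ≡ 18; y = λ·(26 - 18) - 4 ≡ 6. → (18, 6)

(18, 6)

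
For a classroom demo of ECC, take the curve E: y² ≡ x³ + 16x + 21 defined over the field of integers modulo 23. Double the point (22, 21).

(3, 21)

tangent at (22, 21): λ = (3·22² + 16)/(2·21) ≡ 19/19. 19⁻¹ ≡ 17 (mod 23) since 19·17 = 323 ≡ 1, so λ ≡ 19·17 ≡ 1.
  x = λ² - 22 - 22 = 1 - 44 ≡ 3; y = λ·(22 - 3) - 21 ≡ 21. → (3, 21)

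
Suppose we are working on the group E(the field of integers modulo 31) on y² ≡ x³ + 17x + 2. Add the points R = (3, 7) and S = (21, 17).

(23, 6)

(3, 7) + (21, 17). λ = (17 - 7)/(21 - 3) ≡ 10/18 mod 31. 18⁻¹ ≡ 19 (mod 31) since 18·19 = 342 ≡ 1, so λ ≡ 4.
  x = λ² - 3 - 21 = 16 - 24 ≡ 23; y = λ·(3 - 23) - 7 ≡ 6. → (23, 6)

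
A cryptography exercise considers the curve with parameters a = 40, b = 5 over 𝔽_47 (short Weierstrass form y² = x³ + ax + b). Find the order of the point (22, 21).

2P: tangent at (22, 21): λ = (3·22² + 40)/(2·21) ≡ 35/42. 42⁻¹ ≡ 28 (mod 47) since 42·28 = 1176 ≡ 1, so λ ≡ 35·28 ≡ 40.
  x = λ² - 22 - 22 = 1600 - 44 ≡ 5; y = λ·(22 - 5) - 21 ≡ 1. → (5, 1)
3P: (5, 1) + (22, 21). λ = (21 - 1)/(22 - 5) ≡ 20/17 mod 47. 17⁻¹ ≡ 36 (mod 47) since 17·36 = 612 ≡ 1, so λ ≡ 15.
  x = λ² - 5 - 22 = 225 - 27 ≡ 10; y = λ·(5 - 10) - 1 ≡ 18. → (10, 18)
4P: (10, 18) + (22, 21). λ = (21 - 18)/(22 - 10) ≡ 3/12 mod 47. 12⁻¹ ≡ 4 (mod 47), so λ ≡ 12.
  x = λ² - 10 - 22 = 144 - 32 ≡ 18; y = λ·(10 - 18) - 18 ≡ 27. → (18, 27)
5P: (18, 27) + (22, 21). λ = (21 - 27)/(22 - 18) ≡ 41/4 mod 47. 4⁻¹ ≡ 12 (mod 47) since 4·12 = 48 ≡ 1, so λ ≡ 22.
  x = λ² - 18 - 22 = 484 - 40 ≡ 21; y = λ·(18 - 21) - 27 ≡ 1. → (21, 1)
6P: (21, 1) + (22, 21). λ = (21 - 1)/(22 - 21) ≡ 20/1 mod 47. 1⁻¹ ≡ 1 (mod 47), so λ ≡ 20.
  x = λ² - 21 - 22 = 400 - 43 ≡ 28; y = λ·(21 - 28) - 1 ≡ 0. → (28, 0)
7P: (28, 0) + (22, 21). λ = (21 - 0)/(22 - 28) ≡ 21/41 mod 47. 41⁻¹ ≡ 39 (mod 47) since 41·39 = 1599 ≡ 1, so λ ≡ 20.
  x = λ² - 28 - 22 = 400 - 50 ≡ 21; y = λ·(28 - 21) - 0 ≡ 46. → (21, 46)
8P: (21, 46) + (22, 21). λ = (21 - 46)/(22 - 21) ≡ 22/1 mod 47. 1⁻¹ ≡ 1 (mod 47), so λ ≡ 22.
  x = λ² - 21 - 22 = 484 - 43 ≡ 18; y = λ·(21 - 18) - 46 ≡ 20. → (18, 20)
9P: (18, 20) + (22, 21). λ = (21 - 20)/(22 - 18) ≡ 1/4 mod 47. 4⁻¹ ≡ 12 (mod 47), so λ ≡ 12.
  x = λ² - 18 - 22 = 144 - 40 ≡ 10; y = λ·(18 - 10) - 20 ≡ 29. → (10, 29)
10P: (10, 29) + (22, 21). λ = (21 - 29)/(22 - 10) ≡ 39/12 mod 47. 12⁻¹ ≡ 4 (mod 47), so λ ≡ 15.
  x = λ² - 10 - 22 = 225 - 32 ≡ 5; y = λ·(10 - 5) - 29 ≡ 46. → (5, 46)
11P: (5, 46) + (22, 21). λ = (21 - 46)/(22 - 5) ≡ 22/17 mod 47. 17⁻¹ ≡ 36 (mod 47), so λ ≡ 40.
  x = λ² - 5 - 22 = 1600 - 27 ≡ 22; y = λ·(5 - 22) - 46 ≡ 26. → (22, 26)
12P: (22, 26) + (22, 21): same x and y₁ ≡ -y₂, so the sum is O.
12P = O, so the order is 12.

12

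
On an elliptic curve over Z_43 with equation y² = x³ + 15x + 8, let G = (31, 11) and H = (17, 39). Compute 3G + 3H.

(18, 41)

First 3G:
Repeated addition: build up to 3G.
2G: tangent at (31, 11): λ = (3·31² + 15)/(2·11) ≡ 17/22. 22⁻¹ ≡ 2 (mod 43), so λ ≡ 17·2 ≡ 34.
  x = λ² - 31 - 31 = 1156 - 62 ≡ 19; y = λ·(31 - 19) - 11 ≡ 10. → (19, 10)
3G: (19, 10) + (31, 11). λ = (11 - 10)/(31 - 19) ≡ 1/12 mod 43. 12⁻¹ ≡ 18 (mod 43), so λ ≡ 18.
  x = λ² - 19 - 31 = 324 - 50 ≡ 16; y = λ·(19 - 16) - 10 ≡ 1. → (16, 1)
3G = (16, 1).
Next 3H:
Repeated addition: build up to 3H.
2H: tangent at (17, 39): λ = (3·17² + 15)/(2·39) ≡ 22/35. 35⁻¹ ≡ 16 (mod 43) since 35·16 = 560 ≡ 1, so λ ≡ 22·16 ≡ 8.
  x = λ² - 17 - 17 = 64 - 34 ≡ 30; y = λ·(17 - 30) - 39 ≡ 29. → (30, 29)
3H: (30, 29) + (17, 39). λ = (39 - 29)/(17 - 30) ≡ 10/30 mod 43. 30⁻¹ ≡ 33 (mod 43), so λ ≡ 29.
  x = λ² - 30 - 17 = 841 - 47 ≡ 20; y = λ·(30 - 20) - 29 ≡ 3. → (20, 3)
3H = (20, 3).
Finally 3G + 3H:
(16, 1) + (20, 3). λ = (3 - 1)/(20 - 16) ≡ 2/4 mod 43. 4⁻¹ ≡ 11 (mod 43) since 4·11 = 44 ≡ 1, so λ ≡ 22.
  x = λ² - 16 - 20 = 484 - 36 ≡ 18; y = λ·(16 - 18) - 1 ≡ 41. → (18, 41)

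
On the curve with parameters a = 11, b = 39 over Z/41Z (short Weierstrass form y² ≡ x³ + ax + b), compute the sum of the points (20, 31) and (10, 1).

(20, 31) + (10, 1). λ = (1 - 31)/(10 - 20) ≡ 11/31 mod 41. 31⁻¹ ≡ 4 (mod 41), so λ ≡ 3.
  x = λ² - 20 - 10 = 9 - 30 ≡ 20; y = λ·(20 - 20) - 31 ≡ 10. → (20, 10)

(20, 10)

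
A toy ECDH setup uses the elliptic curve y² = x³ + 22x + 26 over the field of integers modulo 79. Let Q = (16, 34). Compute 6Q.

(29, 22)

Double-and-add on 6 = (110)₂. Start with Q = (16, 34) for the leading 1-bit.
double: tangent at (16, 34): λ = (3·16² + 22)/(2·34) ≡ 0/68. 68⁻¹ ≡ 43 (mod 79) since 68·43 = 2924 ≡ 1, so λ ≡ 0·43 ≡ 0.
  x = λ² - 16 - 16 = 0 - 32 ≡ 47; y = λ·(16 - 47) - 34 ≡ 45. → (47, 45)
add Q: (47, 45) + (16, 34). λ = (34 - 45)/(16 - 47) ≡ 68/48 mod 79. 48⁻¹ ≡ 28 (mod 79), so λ ≡ 8.
  x = λ² - 47 - 16 = 64 - 63 ≡ 1; y = λ·(47 - 1) - 45 ≡ 7. → (1, 7)
double: tangent at (1, 7): λ = (3·1² + 22)/(2·7) ≡ 25/14. 14⁻¹ ≡ 17 (mod 79) since 14·17 = 238 ≡ 1, so λ ≡ 25·17 ≡ 30.
  x = λ² - 1 - 1 = 900 - 2 ≡ 29; y = λ·(1 - 29) - 7 ≡ 22. → (29, 22)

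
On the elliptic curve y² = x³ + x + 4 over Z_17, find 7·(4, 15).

O

Write P = (4, 15).
Double-and-add on 7 = (111)₂. Start with P = (4, 15) for the leading 1-bit.
double: tangent at (4, 15): λ = (3·4² + 1)/(2·15) ≡ 15/13. 13⁻¹ ≡ 4 (mod 17) since 13·4 = 52 ≡ 1, so λ ≡ 15·4 ≡ 9.
  x = λ² - 4 - 4 = 81 - 8 ≡ 5; y = λ·(4 - 5) - 15 ≡ 10. → (5, 10)
add P: (5, 10) + (4, 15). λ = (15 - 10)/(4 - 5) ≡ 5/16 mod 17. 16⁻¹ ≡ 16 (mod 17), so λ ≡ 12.
  x = λ² - 5 - 4 = 144 - 9 ≡ 16; y = λ·(5 - 16) - 10 ≡ 11. → (16, 11)
double: tangent at (16, 11): λ = (3·16² + 1)/(2·11) ≡ 4/5. 5⁻¹ ≡ 7 (mod 17), so λ ≡ 4·7 ≡ 11.
  x = λ² - 16 - 16 = 121 - 32 ≡ 4; y = λ·(16 - 4) - 11 ≡ 2. → (4, 2)
add P: (4, 2) + (4, 15): same x and y₁ ≡ -y₂, so the sum is O.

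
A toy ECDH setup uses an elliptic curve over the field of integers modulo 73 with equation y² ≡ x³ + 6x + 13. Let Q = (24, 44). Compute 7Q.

Repeated addition: build up to 7Q.
2Q: tangent at (24, 44): λ = (3·24² + 6)/(2·44) ≡ 55/15. 15⁻¹ ≡ 39 (mod 73), so λ ≡ 55·39 ≡ 28.
  x = λ² - 24 - 24 = 784 - 48 ≡ 6; y = λ·(24 - 6) - 44 ≡ 22. → (6, 22)
3Q: (6, 22) + (24, 44). λ = (44 - 22)/(24 - 6) ≡ 22/18 mod 73. 18⁻¹ ≡ 69 (mod 73), so λ ≡ 58.
  x = λ² - 6 - 24 = 3364 - 30 ≡ 49; y = λ·(6 - 49) - 22 ≡ 39. → (49, 39)
4Q: (49, 39) + (24, 44). λ = (44 - 39)/(24 - 49) ≡ 5/48 mod 73. 48⁻¹ ≡ 35 (mod 73), so λ ≡ 29.
  x = λ² - 49 - 24 = 841 - 73 ≡ 38; y = λ·(49 - 38) - 39 ≡ 61. → (38, 61)
5Q: (38, 61) + (24, 44). λ = (44 - 61)/(24 - 38) ≡ 56/59 mod 73. 59⁻¹ ≡ 26 (mod 73) since 59·26 = 1534 ≡ 1, so λ ≡ 69.
  x = λ² - 38 - 24 = 4761 - 62 ≡ 27; y = λ·(38 - 27) - 61 ≡ 41. → (27, 41)
6Q: (27, 41) + (24, 44). λ = (44 - 41)/(24 - 27) ≡ 3/70 mod 73. 70⁻¹ ≡ 24 (mod 73), so λ ≡ 72.
  x = λ² - 27 - 24 = 5184 - 51 ≡ 23; y = λ·(27 - 23) - 41 ≡ 28. → (23, 28)
7Q: (23, 28) + (24, 44). λ = (44 - 28)/(24 - 23) ≡ 16/1 mod 73. 1⁻¹ ≡ 1 (mod 73) since 1·1 = 1 ≡ 1, so λ ≡ 16.
  x = λ² - 23 - 24 = 256 - 47 ≡ 63; y = λ·(23 - 63) - 28 ≡ 62. → (63, 62)

(63, 62)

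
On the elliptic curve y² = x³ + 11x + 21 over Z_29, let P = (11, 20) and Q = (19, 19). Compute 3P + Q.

(23, 0)

First 3P:
Repeated addition: build up to 3P.
2P: tangent at (11, 20): λ = (3·11² + 11)/(2·20) ≡ 26/11. 11⁻¹ ≡ 8 (mod 29), so λ ≡ 26·8 ≡ 5.
  x = λ² - 11 - 11 = 25 - 22 ≡ 3; y = λ·(11 - 3) - 20 ≡ 20. → (3, 20)
3P: (3, 20) + (11, 20). λ = (20 - 20)/(11 - 3) ≡ 0/8 mod 29. 8⁻¹ ≡ 11 (mod 29), so λ ≡ 0.
  x = λ² - 3 - 11 = 0 - 14 ≡ 15; y = λ·(3 - 15) - 20 ≡ 9. → (15, 9)
3P = (15, 9).
Finally 3P + Q:
(15, 9) + (19, 19). λ = (19 - 9)/(19 - 15) ≡ 10/4 mod 29. 4⁻¹ ≡ 22 (mod 29) since 4·22 = 88 ≡ 1, so λ ≡ 17.
  x = λ² - 15 - 19 = 289 - 34 ≡ 23; y = λ·(15 - 23) - 9 ≡ 0. → (23, 0)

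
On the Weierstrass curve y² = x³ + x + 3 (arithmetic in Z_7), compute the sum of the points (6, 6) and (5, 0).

(6, 6) + (5, 0). λ = (0 - 6)/(5 - 6) ≡ 1/6 mod 7. 6⁻¹ ≡ 6 (mod 7), so λ ≡ 6.
  x = λ² - 6 - 5 = 36 - 11 ≡ 4; y = λ·(6 - 4) - 6 ≡ 6. → (4, 6)

(4, 6)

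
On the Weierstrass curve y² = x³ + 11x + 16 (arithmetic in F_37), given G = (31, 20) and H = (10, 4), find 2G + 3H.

First 2G:
Repeated addition: build up to 2G.
2G: tangent at (31, 20): λ = (3·31² + 11)/(2·20) ≡ 8/3. 3⁻¹ ≡ 25 (mod 37), so λ ≡ 8·25 ≡ 15.
  x = λ² - 31 - 31 = 225 - 62 ≡ 15; y = λ·(31 - 15) - 20 ≡ 35. → (15, 35)
2G = (15, 35).
Next 3H:
Repeated addition: build up to 3H.
2H: tangent at (10, 4): λ = (3·10² + 11)/(2·4) ≡ 15/8. 8⁻¹ ≡ 14 (mod 37), so λ ≡ 15·14 ≡ 25.
  x = λ² - 10 - 10 = 625 - 20 ≡ 13; y = λ·(10 - 13) - 4 ≡ 32. → (13, 32)
3H: (13, 32) + (10, 4). λ = (4 - 32)/(10 - 13) ≡ 9/34 mod 37. 34⁻¹ ≡ 12 (mod 37), so λ ≡ 34.
  x = λ² - 13 - 10 = 1156 - 23 ≡ 23; y = λ·(13 - 23) - 32 ≡ 35. → (23, 35)
3H = (23, 35).
Finally 2G + 3H:
(15, 35) + (23, 35). λ = (35 - 35)/(23 - 15) ≡ 0/8 mod 37. 8⁻¹ ≡ 14 (mod 37), so λ ≡ 0.
  x = λ² - 15 - 23 = 0 - 38 ≡ 36; y = λ·(15 - 36) - 35 ≡ 2. → (36, 2)

(36, 2)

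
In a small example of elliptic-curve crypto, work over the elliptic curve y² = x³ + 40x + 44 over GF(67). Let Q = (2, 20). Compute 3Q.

(59, 4)

Repeated addition: build up to 3Q.
2Q: tangent at (2, 20): λ = (3·2² + 40)/(2·20) ≡ 52/40. 40⁻¹ ≡ 62 (mod 67) since 40·62 = 2480 ≡ 1, so λ ≡ 52·62 ≡ 8.
  x = λ² - 2 - 2 = 64 - 4 ≡ 60; y = λ·(2 - 60) - 20 ≡ 52. → (60, 52)
3Q: (60, 52) + (2, 20). λ = (20 - 52)/(2 - 60) ≡ 35/9 mod 67. 9⁻¹ ≡ 15 (mod 67) since 9·15 = 135 ≡ 1, so λ ≡ 56.
  x = λ² - 60 - 2 = 3136 - 62 ≡ 59; y = λ·(60 - 59) - 52 ≡ 4. → (59, 4)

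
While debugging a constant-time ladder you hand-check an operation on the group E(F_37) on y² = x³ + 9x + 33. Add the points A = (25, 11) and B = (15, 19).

(25, 11) + (15, 19). λ = (19 - 11)/(15 - 25) ≡ 8/27 mod 37. 27⁻¹ ≡ 11 (mod 37) since 27·11 = 297 ≡ 1, so λ ≡ 14.
  x = λ² - 25 - 15 = 196 - 40 ≡ 8; y = λ·(25 - 8) - 11 ≡ 5. → (8, 5)

(8, 5)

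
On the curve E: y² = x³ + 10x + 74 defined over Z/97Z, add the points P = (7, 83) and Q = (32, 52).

(42, 38)

(7, 83) + (32, 52). λ = (52 - 83)/(32 - 7) ≡ 66/25 mod 97. 25⁻¹ ≡ 66 (mod 97), so λ ≡ 88.
  x = λ² - 7 - 32 = 7744 - 39 ≡ 42; y = λ·(7 - 42) - 83 ≡ 38. → (42, 38)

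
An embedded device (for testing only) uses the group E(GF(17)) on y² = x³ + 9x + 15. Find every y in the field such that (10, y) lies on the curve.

0

x³ + 9x + 15 = 1105 ≡ 0 (mod 17).
Only y = 0 satisfies y² ≡ 0.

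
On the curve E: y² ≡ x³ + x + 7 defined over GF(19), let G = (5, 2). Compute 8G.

Repeated addition: build up to 8G.
2G: tangent at (5, 2): λ = (3·5² + 1)/(2·2) ≡ 0/4. 4⁻¹ ≡ 5 (mod 19), so λ ≡ 0·5 ≡ 0.
  x = λ² - 5 - 5 = 0 - 10 ≡ 9; y = λ·(5 - 9) - 2 ≡ 17. → (9, 17)
3G: (9, 17) + (5, 2). λ = (2 - 17)/(5 - 9) ≡ 4/15 mod 19. 15⁻¹ ≡ 14 (mod 19) since 15·14 = 210 ≡ 1, so λ ≡ 18.
  x = λ² - 9 - 5 = 324 - 14 ≡ 6; y = λ·(9 - 6) - 17 ≡ 18. → (6, 18)
4G: (6, 18) + (5, 2). λ = (2 - 18)/(5 - 6) ≡ 3/18 mod 19. 18⁻¹ ≡ 18 (mod 19), so λ ≡ 16.
  x = λ² - 6 - 5 = 256 - 11 ≡ 17; y = λ·(6 - 17) - 18 ≡ 15. → (17, 15)
5G: (17, 15) + (5, 2). λ = (2 - 15)/(5 - 17) ≡ 6/7 mod 19. 7⁻¹ ≡ 11 (mod 19), so λ ≡ 9.
  x = λ² - 17 - 5 = 81 - 22 ≡ 2; y = λ·(17 - 2) - 15 ≡ 6. → (2, 6)
6G: (2, 6) + (5, 2). λ = (2 - 6)/(5 - 2) ≡ 15/3 mod 19. 3⁻¹ ≡ 13 (mod 19) since 3·13 = 39 ≡ 1, so λ ≡ 5.
  x = λ² - 2 - 5 = 25 - 7 ≡ 18; y = λ·(2 - 18) - 6 ≡ 9. → (18, 9)
7G: (18, 9) + (5, 2). λ = (2 - 9)/(5 - 18) ≡ 12/6 mod 19. 6⁻¹ ≡ 16 (mod 19), so λ ≡ 2.
  x = λ² - 18 - 5 = 4 - 23 ≡ 0; y = λ·(18 - 0) - 9 ≡ 8. → (0, 8)
8G: (0, 8) + (5, 2). λ = (2 - 8)/(5 - 0) ≡ 13/5 mod 19. 5⁻¹ ≡ 4 (mod 19) since 5·4 = 20 ≡ 1, so λ ≡ 14.
  x = λ² - 0 - 5 = 196 - 5 ≡ 1; y = λ·(0 - 1) - 8 ≡ 16. → (1, 16)

(1, 16)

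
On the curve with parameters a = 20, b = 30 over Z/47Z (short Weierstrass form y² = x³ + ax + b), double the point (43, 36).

(16, 13)

tangent at (43, 36): λ = (3·43² + 20)/(2·36) ≡ 21/25. 25⁻¹ ≡ 32 (mod 47) since 25·32 = 800 ≡ 1, so λ ≡ 21·32 ≡ 14.
  x = λ² - 43 - 43 = 196 - 86 ≡ 16; y = λ·(43 - 16) - 36 ≡ 13. → (16, 13)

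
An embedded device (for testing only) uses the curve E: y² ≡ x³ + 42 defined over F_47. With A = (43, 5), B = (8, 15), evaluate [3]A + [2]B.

(16, 7)

First 3A:
Repeated addition: build up to 3A.
2A: tangent at (43, 5): λ = (3·43² + 0)/(2·5) ≡ 1/10. 10⁻¹ ≡ 33 (mod 47), so λ ≡ 1·33 ≡ 33.
  x = λ² - 43 - 43 = 1089 - 86 ≡ 16; y = λ·(43 - 16) - 5 ≡ 40. → (16, 40)
3A: (16, 40) + (43, 5). λ = (5 - 40)/(43 - 16) ≡ 12/27 mod 47. 27⁻¹ ≡ 7 (mod 47), so λ ≡ 37.
  x = λ² - 16 - 43 = 1369 - 59 ≡ 41; y = λ·(16 - 41) - 40 ≡ 22. → (41, 22)
3A = (41, 22).
Next 2B:
Repeated addition: build up to 2B.
2B: tangent at (8, 15): λ = (3·8² + 0)/(2·15) ≡ 4/30. 30⁻¹ ≡ 11 (mod 47), so λ ≡ 4·11 ≡ 44.
  x = λ² - 8 - 8 = 1936 - 16 ≡ 40; y = λ·(8 - 40) - 15 ≡ 34. → (40, 34)
2B = (40, 34).
Finally 3A + 2B:
(41, 22) + (40, 34). λ = (34 - 22)/(40 - 41) ≡ 12/46 mod 47. 46⁻¹ ≡ 46 (mod 47), so λ ≡ 35.
  x = λ² - 41 - 40 = 1225 - 81 ≡ 16; y = λ·(41 - 16) - 22 ≡ 7. → (16, 7)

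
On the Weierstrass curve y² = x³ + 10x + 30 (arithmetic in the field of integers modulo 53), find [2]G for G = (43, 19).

(29, 45)

tangent at (43, 19): λ = (3·43² + 10)/(2·19) ≡ 45/38. 38⁻¹ ≡ 7 (mod 53) since 38·7 = 266 ≡ 1, so λ ≡ 45·7 ≡ 50.
  x = λ² - 43 - 43 = 2500 - 86 ≡ 29; y = λ·(43 - 29) - 19 ≡ 45. → (29, 45)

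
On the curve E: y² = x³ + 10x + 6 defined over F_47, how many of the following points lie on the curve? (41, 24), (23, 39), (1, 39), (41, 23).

(41, 24): 24² ≡ 12, rhs ≡ 12 → on.
(23, 39): 39² ≡ 17, rhs ≡ 42 → off.
(1, 39): 39² ≡ 17, rhs ≡ 17 → on.
(41, 23): 23² ≡ 12, rhs ≡ 12 → on.

3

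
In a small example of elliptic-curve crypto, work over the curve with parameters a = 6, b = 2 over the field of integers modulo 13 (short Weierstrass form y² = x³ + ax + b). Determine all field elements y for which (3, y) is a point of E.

x³ + 6x + 2 = 47 ≡ 8 (mod 13).
8 is a non-residue mod 13; no y exists.

none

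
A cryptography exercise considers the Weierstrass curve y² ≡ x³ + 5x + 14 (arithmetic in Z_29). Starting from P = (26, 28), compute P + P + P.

Repeated addition: build up to 3P.
2P: tangent at (26, 28): λ = (3·26² + 5)/(2·28) ≡ 3/27. 27⁻¹ ≡ 14 (mod 29) since 27·14 = 378 ≡ 1, so λ ≡ 3·14 ≡ 13.
  x = λ² - 26 - 26 = 169 - 52 ≡ 1; y = λ·(26 - 1) - 28 ≡ 7. → (1, 7)
3P: (1, 7) + (26, 28). λ = (28 - 7)/(26 - 1) ≡ 21/25 mod 29. 25⁻¹ ≡ 7 (mod 29), so λ ≡ 2.
  x = λ² - 1 - 26 = 4 - 27 ≡ 6; y = λ·(1 - 6) - 7 ≡ 12. → (6, 12)

(6, 12)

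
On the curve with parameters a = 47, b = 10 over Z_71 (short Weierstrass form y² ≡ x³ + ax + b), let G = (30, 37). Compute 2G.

tangent at (30, 37): λ = (3·30² + 47)/(2·37) ≡ 49/3. 3⁻¹ ≡ 24 (mod 71) since 3·24 = 72 ≡ 1, so λ ≡ 49·24 ≡ 40.
  x = λ² - 30 - 30 = 1600 - 60 ≡ 49; y = λ·(30 - 49) - 37 ≡ 55. → (49, 55)

(49, 55)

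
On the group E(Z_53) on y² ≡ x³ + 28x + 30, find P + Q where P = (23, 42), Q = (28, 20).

(23, 42) + (28, 20). λ = (20 - 42)/(28 - 23) ≡ 31/5 mod 53. 5⁻¹ ≡ 32 (mod 53), so λ ≡ 38.
  x = λ² - 23 - 28 = 1444 - 51 ≡ 15; y = λ·(23 - 15) - 42 ≡ 50. → (15, 50)

(15, 50)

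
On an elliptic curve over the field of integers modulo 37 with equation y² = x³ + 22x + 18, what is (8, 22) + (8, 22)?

tangent at (8, 22): λ = (3·8² + 22)/(2·22) ≡ 29/7. 7⁻¹ ≡ 16 (mod 37), so λ ≡ 29·16 ≡ 20.
  x = λ² - 8 - 8 = 400 - 16 ≡ 14; y = λ·(8 - 14) - 22 ≡ 6. → (14, 6)

(14, 6)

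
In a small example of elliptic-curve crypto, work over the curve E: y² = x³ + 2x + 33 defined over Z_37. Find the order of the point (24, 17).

7

2P: tangent at (24, 17): λ = (3·24² + 2)/(2·17) ≡ 28/34. 34⁻¹ ≡ 12 (mod 37), so λ ≡ 28·12 ≡ 3.
  x = λ² - 24 - 24 = 9 - 48 ≡ 35; y = λ·(24 - 35) - 17 ≡ 24. → (35, 24)
3P: (35, 24) + (24, 17). λ = (17 - 24)/(24 - 35) ≡ 30/26 mod 37. 26⁻¹ ≡ 10 (mod 37), so λ ≡ 4.
  x = λ² - 35 - 24 = 16 - 59 ≡ 31; y = λ·(35 - 31) - 24 ≡ 29. → (31, 29)
4P: (31, 29) + (24, 17). λ = (17 - 29)/(24 - 31) ≡ 25/30 mod 37. 30⁻¹ ≡ 21 (mod 37) since 30·21 = 630 ≡ 1, so λ ≡ 7.
  x = λ² - 31 - 24 = 49 - 55 ≡ 31; y = λ·(31 - 31) - 29 ≡ 8. → (31, 8)
5P: (31, 8) + (24, 17). λ = (17 - 8)/(24 - 31) ≡ 9/30 mod 37. 30⁻¹ ≡ 21 (mod 37), so λ ≡ 4.
  x = λ² - 31 - 24 = 16 - 55 ≡ 35; y = λ·(31 - 35) - 8 ≡ 13. → (35, 13)
6P: (35, 13) + (24, 17). λ = (17 - 13)/(24 - 35) ≡ 4/26 mod 37. 26⁻¹ ≡ 10 (mod 37), so λ ≡ 3.
  x = λ² - 35 - 24 = 9 - 59 ≡ 24; y = λ·(35 - 24) - 13 ≡ 20. → (24, 20)
7P: (24, 20) + (24, 17): same x and y₁ ≡ -y₂, so the sum is 𝒪.
7P = 𝒪, so the order is 7.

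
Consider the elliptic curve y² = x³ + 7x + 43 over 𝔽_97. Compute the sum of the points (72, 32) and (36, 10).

(72, 32) + (36, 10). λ = (10 - 32)/(36 - 72) ≡ 75/61 mod 97. 61⁻¹ ≡ 35 (mod 97) since 61·35 = 2135 ≡ 1, so λ ≡ 6.
  x = λ² - 72 - 36 = 36 - 108 ≡ 25; y = λ·(72 - 25) - 32 ≡ 56. → (25, 56)

(25, 56)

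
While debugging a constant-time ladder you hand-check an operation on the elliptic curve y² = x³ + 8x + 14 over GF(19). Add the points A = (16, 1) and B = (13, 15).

(16, 1) + (13, 15). λ = (15 - 1)/(13 - 16) ≡ 14/16 mod 19. 16⁻¹ ≡ 6 (mod 19) since 16·6 = 96 ≡ 1, so λ ≡ 8.
  x = λ² - 16 - 13 = 64 - 29 ≡ 16; y = λ·(16 - 16) - 1 ≡ 18. → (16, 18)

(16, 18)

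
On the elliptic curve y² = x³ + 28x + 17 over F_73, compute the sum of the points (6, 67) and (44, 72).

(26, 61)

(6, 67) + (44, 72). λ = (72 - 67)/(44 - 6) ≡ 5/38 mod 73. 38⁻¹ ≡ 25 (mod 73), so λ ≡ 52.
  x = λ² - 6 - 44 = 2704 - 50 ≡ 26; y = λ·(6 - 26) - 67 ≡ 61. → (26, 61)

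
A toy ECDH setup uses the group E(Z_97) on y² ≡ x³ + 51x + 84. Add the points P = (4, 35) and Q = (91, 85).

(4, 35) + (91, 85). λ = (85 - 35)/(91 - 4) ≡ 50/87 mod 97. 87⁻¹ ≡ 29 (mod 97) since 87·29 = 2523 ≡ 1, so λ ≡ 92.
  x = λ² - 4 - 91 = 8464 - 95 ≡ 27; y = λ·(4 - 27) - 35 ≡ 80. → (27, 80)

(27, 80)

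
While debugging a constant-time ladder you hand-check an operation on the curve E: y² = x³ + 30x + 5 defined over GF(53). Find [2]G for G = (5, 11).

(28, 31)

tangent at (5, 11): λ = (3·5² + 30)/(2·11) ≡ 52/22. 22⁻¹ ≡ 41 (mod 53), so λ ≡ 52·41 ≡ 12.
  x = λ² - 5 - 5 = 144 - 10 ≡ 28; y = λ·(5 - 28) - 11 ≡ 31. → (28, 31)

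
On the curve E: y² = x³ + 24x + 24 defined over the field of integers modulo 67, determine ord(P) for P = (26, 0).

2

2P: (26, 0) + (26, 0): same x and y₁ ≡ -y₂, so the sum is O.
2P = O, so the order is 2.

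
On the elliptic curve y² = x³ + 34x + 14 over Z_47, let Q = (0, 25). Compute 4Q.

Double-and-add on 4 = (100)₂. Start with Q = (0, 25) for the leading 1-bit.
double: tangent at (0, 25): λ = (3·0² + 34)/(2·25) ≡ 34/3. 3⁻¹ ≡ 16 (mod 47) since 3·16 = 48 ≡ 1, so λ ≡ 34·16 ≡ 27.
  x = λ² - 0 - 0 = 729 - 0 ≡ 24; y = λ·(0 - 24) - 25 ≡ 32. → (24, 32)
double: tangent at (24, 32): λ = (3·24² + 34)/(2·32) ≡ 23/17. 17⁻¹ ≡ 36 (mod 47), so λ ≡ 23·36 ≡ 29.
  x = λ² - 24 - 24 = 841 - 48 ≡ 41; y = λ·(24 - 41) - 32 ≡ 39. → (41, 39)

(41, 39)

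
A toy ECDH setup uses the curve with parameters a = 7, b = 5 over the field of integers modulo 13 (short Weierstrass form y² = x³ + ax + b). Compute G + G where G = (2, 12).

tangent at (2, 12): λ = (3·2² + 7)/(2·12) ≡ 6/11. 11⁻¹ ≡ 6 (mod 13), so λ ≡ 6·6 ≡ 10.
  x = λ² - 2 - 2 = 100 - 4 ≡ 5; y = λ·(2 - 5) - 12 ≡ 10. → (5, 10)

(5, 10)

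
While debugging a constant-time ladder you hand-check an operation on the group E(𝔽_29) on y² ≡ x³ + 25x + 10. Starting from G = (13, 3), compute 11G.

(28, 19)

Double-and-add on 11 = (1011)₂. Start with G = (13, 3) for the leading 1-bit.
double: tangent at (13, 3): λ = (3·13² + 25)/(2·3) ≡ 10/6. 6⁻¹ ≡ 5 (mod 29), so λ ≡ 10·5 ≡ 21.
  x = λ² - 13 - 13 = 441 - 26 ≡ 9; y = λ·(13 - 9) - 3 ≡ 23. → (9, 23)
double: tangent at (9, 23): λ = (3·9² + 25)/(2·23) ≡ 7/17. 17⁻¹ ≡ 12 (mod 29), so λ ≡ 7·12 ≡ 26.
  x = λ² - 9 - 9 = 676 - 18 ≡ 20; y = λ·(9 - 20) - 23 ≡ 10. → (20, 10)
add G: (20, 10) + (13, 3). λ = (3 - 10)/(13 - 20) ≡ 22/22 mod 29. 22⁻¹ ≡ 4 (mod 29) since 22·4 = 88 ≡ 1, so λ ≡ 1.
  x = λ² - 20 - 13 = 1 - 33 ≡ 26; y = λ·(20 - 26) - 10 ≡ 13. → (26, 13)
double: tangent at (26, 13): λ = (3·26² + 25)/(2·13) ≡ 23/26. 26⁻¹ ≡ 19 (mod 29) since 26·19 = 494 ≡ 1, so λ ≡ 23·19 ≡ 2.
  x = λ² - 26 - 26 = 4 - 52 ≡ 10; y = λ·(26 - 10) - 13 ≡ 19. → (10, 19)
add G: (10, 19) + (13, 3). λ = (3 - 19)/(13 - 10) ≡ 13/3 mod 29. 3⁻¹ ≡ 10 (mod 29), so λ ≡ 14.
  x = λ² - 10 - 13 = 196 - 23 ≡ 28; y = λ·(10 - 28) - 19 ≡ 19. → (28, 19)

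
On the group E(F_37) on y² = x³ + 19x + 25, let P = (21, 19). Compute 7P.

Repeated addition: build up to 7P.
2P: tangent at (21, 19): λ = (3·21² + 19)/(2·19) ≡ 10/1. 1⁻¹ ≡ 1 (mod 37), so λ ≡ 10·1 ≡ 10.
  x = λ² - 21 - 21 = 100 - 42 ≡ 21; y = λ·(21 - 21) - 19 ≡ 18. → (21, 18)
3P: (21, 18) + (21, 19): same x and y₁ ≡ -y₂, so the sum is the point at infinity.
4P: the point at infinity + (21, 19) = (21, 19) (identity).
5P: tangent at (21, 19): λ = (3·21² + 19)/(2·19) ≡ 10/1. 1⁻¹ ≡ 1 (mod 37) since 1·1 = 1 ≡ 1, so λ ≡ 10·1 ≡ 10.
  x = λ² - 21 - 21 = 100 - 42 ≡ 21; y = λ·(21 - 21) - 19 ≡ 18. → (21, 18)
6P: (21, 18) + (21, 19): same x and y₁ ≡ -y₂, so the sum is the point at infinity.
7P: the point at infinity + (21, 19) = (21, 19) (identity).

(21, 19)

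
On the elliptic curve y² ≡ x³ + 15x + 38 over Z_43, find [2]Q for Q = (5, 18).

(7, 20)

tangent at (5, 18): λ = (3·5² + 15)/(2·18) ≡ 4/36. 36⁻¹ ≡ 6 (mod 43) since 36·6 = 216 ≡ 1, so λ ≡ 4·6 ≡ 24.
  x = λ² - 5 - 5 = 576 - 10 ≡ 7; y = λ·(5 - 7) - 18 ≡ 20. → (7, 20)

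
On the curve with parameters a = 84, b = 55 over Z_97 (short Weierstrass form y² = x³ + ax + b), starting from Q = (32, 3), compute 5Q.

(62, 11)

Double-and-add on 5 = (101)₂. Start with Q = (32, 3) for the leading 1-bit.
double: tangent at (32, 3): λ = (3·32² + 84)/(2·3) ≡ 52/6. 6⁻¹ ≡ 81 (mod 97) since 6·81 = 486 ≡ 1, so λ ≡ 52·81 ≡ 41.
  x = λ² - 32 - 32 = 1681 - 64 ≡ 65; y = λ·(32 - 65) - 3 ≡ 2. → (65, 2)
double: tangent at (65, 2): λ = (3·65² + 84)/(2·2) ≡ 52/4. 4⁻¹ ≡ 73 (mod 97) since 4·73 = 292 ≡ 1, so λ ≡ 52·73 ≡ 13.
  x = λ² - 65 - 65 = 169 - 130 ≡ 39; y = λ·(65 - 39) - 2 ≡ 45. → (39, 45)
add Q: (39, 45) + (32, 3). λ = (3 - 45)/(32 - 39) ≡ 55/90 mod 97. 90⁻¹ ≡ 83 (mod 97), so λ ≡ 6.
  x = λ² - 39 - 32 = 36 - 71 ≡ 62; y = λ·(39 - 62) - 45 ≡ 11. → (62, 11)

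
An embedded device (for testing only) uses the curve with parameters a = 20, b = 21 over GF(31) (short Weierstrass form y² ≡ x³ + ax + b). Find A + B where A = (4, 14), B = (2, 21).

(4, 14) + (2, 21). λ = (21 - 14)/(2 - 4) ≡ 7/29 mod 31. 29⁻¹ ≡ 15 (mod 31), so λ ≡ 12.
  x = λ² - 4 - 2 = 144 - 6 ≡ 14; y = λ·(4 - 14) - 14 ≡ 21. → (14, 21)

(14, 21)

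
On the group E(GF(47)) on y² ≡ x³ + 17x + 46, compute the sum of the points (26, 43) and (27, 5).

(26, 43) + (27, 5). λ = (5 - 43)/(27 - 26) ≡ 9/1 mod 47. 1⁻¹ ≡ 1 (mod 47), so λ ≡ 9.
  x = λ² - 26 - 27 = 81 - 53 ≡ 28; y = λ·(26 - 28) - 43 ≡ 33. → (28, 33)

(28, 33)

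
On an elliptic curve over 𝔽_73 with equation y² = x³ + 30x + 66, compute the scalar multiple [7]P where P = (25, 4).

Double-and-add on 7 = (111)₂. Start with P = (25, 4) for the leading 1-bit.
double: tangent at (25, 4): λ = (3·25² + 30)/(2·4) ≡ 7/8. 8⁻¹ ≡ 64 (mod 73) since 8·64 = 512 ≡ 1, so λ ≡ 7·64 ≡ 10.
  x = λ² - 25 - 25 = 100 - 50 ≡ 50; y = λ·(25 - 50) - 4 ≡ 38. → (50, 38)
add P: (50, 38) + (25, 4). λ = (4 - 38)/(25 - 50) ≡ 39/48 mod 73. 48⁻¹ ≡ 35 (mod 73) since 48·35 = 1680 ≡ 1, so λ ≡ 51.
  x = λ² - 50 - 25 = 2601 - 75 ≡ 44; y = λ·(50 - 44) - 38 ≡ 49. → (44, 49)
double: tangent at (44, 49): λ = (3·44² + 30)/(2·49) ≡ 71/25. 25⁻¹ ≡ 38 (mod 73) since 25·38 = 950 ≡ 1, so λ ≡ 71·38 ≡ 70.
  x = λ² - 44 - 44 = 4900 - 88 ≡ 67; y = λ·(44 - 67) - 49 ≡ 20. → (67, 20)
add P: (67, 20) + (25, 4). λ = (4 - 20)/(25 - 67) ≡ 57/31 mod 73. 31⁻¹ ≡ 33 (mod 73) since 31·33 = 1023 ≡ 1, so λ ≡ 56.
  x = λ² - 67 - 25 = 3136 - 92 ≡ 51; y = λ·(67 - 51) - 20 ≡ 0. → (51, 0)

(51, 0)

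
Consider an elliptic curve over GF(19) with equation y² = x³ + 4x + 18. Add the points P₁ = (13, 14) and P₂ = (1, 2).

(6, 12)

(13, 14) + (1, 2). λ = (2 - 14)/(1 - 13) ≡ 7/7 mod 19. 7⁻¹ ≡ 11 (mod 19), so λ ≡ 1.
  x = λ² - 13 - 1 = 1 - 14 ≡ 6; y = λ·(13 - 6) - 14 ≡ 12. → (6, 12)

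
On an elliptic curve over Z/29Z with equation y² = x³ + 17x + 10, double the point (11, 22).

tangent at (11, 22): λ = (3·11² + 17)/(2·22) ≡ 3/15. 15⁻¹ ≡ 2 (mod 29), so λ ≡ 3·2 ≡ 6.
  x = λ² - 11 - 11 = 36 - 22 ≡ 14; y = λ·(11 - 14) - 22 ≡ 18. → (14, 18)

(14, 18)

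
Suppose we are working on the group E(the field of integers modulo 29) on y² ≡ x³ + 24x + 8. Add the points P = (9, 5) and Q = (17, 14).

(9, 5) + (17, 14). λ = (14 - 5)/(17 - 9) ≡ 9/8 mod 29. 8⁻¹ ≡ 11 (mod 29), so λ ≡ 12.
  x = λ² - 9 - 17 = 144 - 26 ≡ 2; y = λ·(9 - 2) - 5 ≡ 21. → (2, 21)

(2, 21)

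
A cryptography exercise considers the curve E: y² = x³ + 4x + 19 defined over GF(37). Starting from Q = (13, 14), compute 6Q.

(3, 24)

Double-and-add on 6 = (110)₂. Start with Q = (13, 14) for the leading 1-bit.
double: tangent at (13, 14): λ = (3·13² + 4)/(2·14) ≡ 30/28. 28⁻¹ ≡ 4 (mod 37), so λ ≡ 30·4 ≡ 9.
  x = λ² - 13 - 13 = 81 - 26 ≡ 18; y = λ·(13 - 18) - 14 ≡ 15. → (18, 15)
add Q: (18, 15) + (13, 14). λ = (14 - 15)/(13 - 18) ≡ 36/32 mod 37. 32⁻¹ ≡ 22 (mod 37), so λ ≡ 15.
  x = λ² - 18 - 13 = 225 - 31 ≡ 9; y = λ·(18 - 9) - 15 ≡ 9. → (9, 9)
double: tangent at (9, 9): λ = (3·9² + 4)/(2·9) ≡ 25/18. 18⁻¹ ≡ 35 (mod 37) since 18·35 = 630 ≡ 1, so λ ≡ 25·35 ≡ 24.
  x = λ² - 9 - 9 = 576 - 18 ≡ 3; y = λ·(9 - 3) - 9 ≡ 24. → (3, 24)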